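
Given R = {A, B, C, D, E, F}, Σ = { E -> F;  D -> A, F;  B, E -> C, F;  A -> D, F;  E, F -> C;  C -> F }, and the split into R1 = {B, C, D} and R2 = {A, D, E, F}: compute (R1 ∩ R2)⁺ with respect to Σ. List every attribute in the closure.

R1 ∩ R2 = {D}.
D → A, F applies, adding A, F
Closure: {A, D, F}.

A, D, F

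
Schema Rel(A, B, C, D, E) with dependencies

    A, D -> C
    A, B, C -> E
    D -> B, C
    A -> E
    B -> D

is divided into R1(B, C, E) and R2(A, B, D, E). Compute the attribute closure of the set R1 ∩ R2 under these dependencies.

R1 ∩ R2 = {B, E}.
B → D applies, adding D
D → B, C applies, adding C
Closure: {B, C, D, E}.

B, C, D, E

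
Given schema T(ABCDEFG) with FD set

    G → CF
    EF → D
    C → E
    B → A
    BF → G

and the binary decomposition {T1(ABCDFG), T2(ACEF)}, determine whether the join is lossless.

Common attributes: T1 ∩ T2 = {ACF}.
Closure of {ACF}: C → E applies, adding E; EF → D applies, adding D. So (ACF)⁺ = {ACDEF}.
This closure contains every attribute of T2, so T1 ∩ T2 → T2. The join is lossless.

Yes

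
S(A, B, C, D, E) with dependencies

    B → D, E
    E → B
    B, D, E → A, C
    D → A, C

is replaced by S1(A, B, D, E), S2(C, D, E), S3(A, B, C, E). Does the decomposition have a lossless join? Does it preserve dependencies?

lossless and dependency-preserving

Lossless test (chase): Rows 1 and 3 agree on B; apply B→D, E and equate their D, E entries. Rows 1 and 2 agree on E; apply E→B and equate their B entries. Rows 1 and 2 agree on B, D, E; apply B, D, E→A, C and equate their A, C entries. Row 1 is now all distinguished symbols — the join is lossless.
Dependency preservation: B, D, E → A, C; D → A, C are not contained in any single fragment, but the restricted closure of each left-hand side across the fragments still reaches the right-hand side; the remaining FDs each lie inside some fragment. All dependencies are preserved.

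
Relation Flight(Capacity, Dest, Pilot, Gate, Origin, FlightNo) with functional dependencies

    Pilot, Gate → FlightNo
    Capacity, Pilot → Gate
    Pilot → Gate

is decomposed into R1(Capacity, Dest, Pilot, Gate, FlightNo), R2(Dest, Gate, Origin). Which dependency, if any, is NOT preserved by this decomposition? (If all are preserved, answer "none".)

none

Pilot, Gate → FlightNo lies within R1.
Capacity, Pilot → Gate lies within R1.
Pilot → Gate lies within R1.
Every dependency is enforceable on the fragments, so the decomposition is dependency-preserving.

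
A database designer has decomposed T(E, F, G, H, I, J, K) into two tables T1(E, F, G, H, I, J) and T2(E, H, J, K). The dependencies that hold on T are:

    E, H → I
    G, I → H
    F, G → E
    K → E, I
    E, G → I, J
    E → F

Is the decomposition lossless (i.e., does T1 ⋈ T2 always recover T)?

No

Common attributes: T1 ∩ T2 = {E, H, J}.
Closure of {E, H, J}: E, H → I applies, adding I; E → F applies, adding F. So (E, H, J)⁺ = {E, F, H, I, J}.
The closure contains neither all of T1 = {E, F, G, H, I, J} nor all of T2 = {E, H, J, K}, so the common attributes are not a superkey of either fragment. The join is lossy.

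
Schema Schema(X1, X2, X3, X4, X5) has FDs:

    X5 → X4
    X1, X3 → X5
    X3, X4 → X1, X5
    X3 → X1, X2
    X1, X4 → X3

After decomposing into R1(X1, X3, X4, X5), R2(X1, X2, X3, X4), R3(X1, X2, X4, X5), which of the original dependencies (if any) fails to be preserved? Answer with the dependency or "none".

X5 → X4 lies within R1.
X1, X3 → X5 lies within R1.
X3, X4 → X1, X5 lies within R1.
X3 → X1, X2 lies within R2.
X1, X4 → X3 lies within R1.
Every dependency is enforceable on the fragments, so the decomposition is dependency-preserving.

none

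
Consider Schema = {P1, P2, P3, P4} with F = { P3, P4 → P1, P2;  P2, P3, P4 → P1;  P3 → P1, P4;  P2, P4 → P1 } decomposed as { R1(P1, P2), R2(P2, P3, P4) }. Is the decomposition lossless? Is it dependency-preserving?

lossy and not dependency-preserving

Lossless test: (P2)⁺ = {P2}, which is a superkey of neither fragment — lossy.
Dependency preservation: the restricted closure of {P3, P4} across the fragments never reaches {P1, P2}, so P3, P4 → P1, P2 cannot be enforced without a join — not preserved.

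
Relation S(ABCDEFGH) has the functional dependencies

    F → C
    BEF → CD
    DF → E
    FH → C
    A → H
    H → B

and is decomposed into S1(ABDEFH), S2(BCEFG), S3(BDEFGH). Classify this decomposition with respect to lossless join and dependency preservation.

Lossless test (chase): Rows 1 and 2 agree on F; apply F→C and equate their C entries. Rows 1 and 3 agree on F; apply F→C and equate their C entries. Rows 1 and 2 agree on BEF; apply BEF→CD and equate their CD entries. No row becomes fully distinguished — the join is lossy.
Dependency preservation: BEF → CD; FH → C are not contained in any single fragment, but the restricted closure of each left-hand side across the fragments still reaches the right-hand side; the remaining FDs each lie inside some fragment. All dependencies are preserved.

lossy but dependency-preserving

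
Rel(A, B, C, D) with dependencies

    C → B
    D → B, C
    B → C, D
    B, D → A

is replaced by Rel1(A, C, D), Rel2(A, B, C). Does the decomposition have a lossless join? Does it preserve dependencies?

Lossless test: (A, C)⁺ = {A, B, C, D}, which contains all of one fragment — lossless.
Dependency preservation: D → B, C; B → C, D; B, D → A are not contained in any single fragment, but the restricted closure of each left-hand side across the fragments still reaches the right-hand side; the remaining FDs each lie inside some fragment. All dependencies are preserved.

lossless and dependency-preserving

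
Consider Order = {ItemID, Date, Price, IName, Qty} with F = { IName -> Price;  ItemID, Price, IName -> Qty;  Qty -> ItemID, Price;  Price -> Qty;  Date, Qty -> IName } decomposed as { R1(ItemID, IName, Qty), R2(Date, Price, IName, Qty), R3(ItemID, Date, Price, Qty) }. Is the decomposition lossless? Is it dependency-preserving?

lossless and dependency-preserving

Lossless test (chase): Rows 1 and 2 agree on IName; apply IName→Price and equate their Price entries. Rows 1 and 2 agree on Qty; apply Qty→ItemID, Price and equate their ItemID, Price entries. Rows 2 and 3 agree on Date, Qty; apply Date, Qty→IName and equate their IName entries. Row 2 is now all distinguished symbols — the join is lossless.
Dependency preservation: ItemID, Price, IName → Qty is not contained in any single fragment, but the restricted closure of its left-hand side across the fragments still reaches the right-hand side; the remaining FDs each lie inside some fragment. All dependencies are preserved.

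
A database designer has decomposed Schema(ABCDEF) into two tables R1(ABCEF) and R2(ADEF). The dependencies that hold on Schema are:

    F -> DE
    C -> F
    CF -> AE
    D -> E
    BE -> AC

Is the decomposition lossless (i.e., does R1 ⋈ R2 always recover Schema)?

Yes

Common attributes: R1 ∩ R2 = {AEF}.
Closure of {AEF}: F → DE applies, adding D. So (AEF)⁺ = {ADEF}.
This closure contains every attribute of R2, so R1 ∩ R2 → R2. The join is lossless.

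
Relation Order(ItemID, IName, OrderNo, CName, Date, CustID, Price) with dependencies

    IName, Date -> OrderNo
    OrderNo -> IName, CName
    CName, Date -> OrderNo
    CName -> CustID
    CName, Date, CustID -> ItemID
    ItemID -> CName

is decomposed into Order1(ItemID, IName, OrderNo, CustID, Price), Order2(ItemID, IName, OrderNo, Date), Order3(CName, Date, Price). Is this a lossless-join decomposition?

Chase test. Columns are ItemID, IName, OrderNo, CName, Date, CustID, Price; row i has aⱼ where attribute j ∈ Orderi, else bᵢⱼ.
Initial tableau (one row per fragment):
  row 1: a1 a2 a3 b14 b15 a6 a7
  row 2: a1 a2 a3 b24 a5 b26 b27
  row 3: b31 b32 b33 a4 a5 b36 a7
Rows 1 and 2 agree on OrderNo; apply OrderNo→IName, CName and equate their IName, CName entries.
Rows 1 and 2 agree on CName; apply CName→CustID and equate their CustID entries.
No row becomes fully distinguished — the join is lossy.

No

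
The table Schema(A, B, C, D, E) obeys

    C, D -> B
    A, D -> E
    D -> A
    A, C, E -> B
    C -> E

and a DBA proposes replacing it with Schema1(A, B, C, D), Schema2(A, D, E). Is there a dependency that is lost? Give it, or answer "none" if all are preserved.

Check C → E: no single fragment contains all of {C, E}, and the restricted closure of {C} across the fragments never reaches {E}.
C, D → B is preserved.
A, D → E is preserved.
D → A is preserved.
A, C, E → B is preserved.

C -> E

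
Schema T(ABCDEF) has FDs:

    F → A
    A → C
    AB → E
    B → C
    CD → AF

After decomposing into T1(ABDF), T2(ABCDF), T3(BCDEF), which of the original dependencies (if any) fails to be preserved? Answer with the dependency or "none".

Check AB → E: no single fragment contains all of {ABE}, and the restricted closure of {AB} across the fragments never reaches {E}.
F → A is preserved.
A → C is preserved.
B → C is preserved.
CD → AF is preserved.

AB → E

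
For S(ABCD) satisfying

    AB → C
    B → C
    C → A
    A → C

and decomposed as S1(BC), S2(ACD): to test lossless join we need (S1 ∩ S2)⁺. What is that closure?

S1 ∩ S2 = {C}.
C → A applies, adding A
Closure: {AC}.

AC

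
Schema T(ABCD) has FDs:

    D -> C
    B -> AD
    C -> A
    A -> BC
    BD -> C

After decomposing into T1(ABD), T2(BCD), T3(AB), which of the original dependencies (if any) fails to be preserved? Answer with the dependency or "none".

D → C lies within T2.
B → AD lies within T1.
C → A: restricted closure across fragments reaches A.
A → BC: restricted closure across fragments reaches BC.
BD → C lies within T2.
Every dependency is enforceable on the fragments, so the decomposition is dependency-preserving.

none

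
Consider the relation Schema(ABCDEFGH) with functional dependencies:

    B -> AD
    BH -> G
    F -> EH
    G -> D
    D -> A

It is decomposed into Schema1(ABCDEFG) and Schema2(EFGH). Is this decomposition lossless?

Yes

Common attributes: Schema1 ∩ Schema2 = {EFG}.
Closure of {EFG}: F → EH applies, adding H; G → D applies, adding D; D → A applies, adding A. So (EFG)⁺ = {ADEFGH}.
This closure contains every attribute of Schema2, so Schema1 ∩ Schema2 → Schema2. The join is lossless.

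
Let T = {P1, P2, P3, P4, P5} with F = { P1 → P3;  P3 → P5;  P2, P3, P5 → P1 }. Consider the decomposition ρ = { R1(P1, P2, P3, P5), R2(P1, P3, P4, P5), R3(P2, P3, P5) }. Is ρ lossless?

No

Chase test. Columns are P1, P2, P3, P4, P5; row i has aⱼ where attribute j ∈ Ri, else bᵢⱼ.
Initial tableau (one row per fragment):
  row 1: a1 a2 a3 b14 a5
  row 2: a1 b22 a3 a4 a5
  row 3: b31 a2 a3 b34 a5
Rows 1 and 3 agree on P2, P3, P5; apply P2, P3, P5→P1 and equate their P1 entries.
No row becomes fully distinguished — the join is lossy.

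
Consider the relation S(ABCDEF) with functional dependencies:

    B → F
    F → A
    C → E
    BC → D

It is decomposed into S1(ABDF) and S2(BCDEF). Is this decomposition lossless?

Common attributes: S1 ∩ S2 = {BDF}.
Closure of {BDF}: F → A applies, adding A. So (BDF)⁺ = {ABDF}.
This closure contains every attribute of S1, so S1 ∩ S2 → S1. The join is lossless.

Yes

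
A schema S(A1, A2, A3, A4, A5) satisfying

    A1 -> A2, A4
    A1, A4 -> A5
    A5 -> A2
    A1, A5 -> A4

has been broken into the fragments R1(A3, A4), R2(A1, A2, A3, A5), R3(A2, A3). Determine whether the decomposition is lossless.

No

Chase test. Columns are A1, A2, A3, A4, A5; row i has aⱼ where attribute j ∈ Ri, else bᵢⱼ.
Initial tableau (one row per fragment):
  row 1: b11 b12 a3 a4 b15
  row 2: a1 a2 a3 b24 a5
  row 3: b31 a2 a3 b34 b35
No row becomes fully distinguished — the join is lossy.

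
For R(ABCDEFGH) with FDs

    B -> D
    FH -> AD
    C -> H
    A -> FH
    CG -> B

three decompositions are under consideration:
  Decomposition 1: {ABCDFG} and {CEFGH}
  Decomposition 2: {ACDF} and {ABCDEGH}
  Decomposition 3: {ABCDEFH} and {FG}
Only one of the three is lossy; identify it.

Decomposition 1: common = {CFG}, closure = {ABCDFGH} → lossless.
Decomposition 2: common = {ACD}, closure = {ACDFH} → lossless.
Decomposition 3: common = {F}, closure = {F} → lossy.

Decomposition 3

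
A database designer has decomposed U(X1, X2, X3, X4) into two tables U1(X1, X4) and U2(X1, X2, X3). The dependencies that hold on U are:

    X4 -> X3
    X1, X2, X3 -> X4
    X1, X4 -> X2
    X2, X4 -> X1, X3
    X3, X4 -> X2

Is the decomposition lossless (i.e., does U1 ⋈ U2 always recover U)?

Common attributes: U1 ∩ U2 = {X1}.
No dependency enlarges {X1}, so (X1)⁺ = {X1}.
The closure contains neither all of U1 = {X1, X4} nor all of U2 = {X1, X2, X3}, so the common attributes are not a superkey of either fragment. The join is lossy.

No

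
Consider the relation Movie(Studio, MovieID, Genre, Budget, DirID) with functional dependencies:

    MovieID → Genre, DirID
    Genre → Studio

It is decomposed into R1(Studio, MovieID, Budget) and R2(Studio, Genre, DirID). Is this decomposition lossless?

No

Common attributes: R1 ∩ R2 = {Studio}.
No dependency enlarges {Studio}, so (Studio)⁺ = {Studio}.
The closure contains neither all of R1 = {Studio, MovieID, Budget} nor all of R2 = {Studio, Genre, DirID}, so the common attributes are not a superkey of either fragment. The join is lossy.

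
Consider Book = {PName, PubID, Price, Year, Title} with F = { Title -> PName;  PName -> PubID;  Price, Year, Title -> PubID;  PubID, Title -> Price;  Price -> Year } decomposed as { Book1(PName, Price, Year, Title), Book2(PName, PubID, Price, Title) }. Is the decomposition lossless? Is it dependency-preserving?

lossless and dependency-preserving

Lossless test: (PName, Price, Title)⁺ = {PName, PubID, Price, Year, Title}, which contains all of one fragment — lossless.
Dependency preservation: Price, Year, Title → PubID is not contained in any single fragment, but the restricted closure of its left-hand side across the fragments still reaches the right-hand side; the remaining FDs each lie inside some fragment. All dependencies are preserved.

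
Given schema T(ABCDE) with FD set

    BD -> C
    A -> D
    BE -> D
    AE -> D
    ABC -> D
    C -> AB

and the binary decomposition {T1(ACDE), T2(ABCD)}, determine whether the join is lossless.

Yes

Common attributes: T1 ∩ T2 = {ACD}.
Closure of {ACD}: C → AB applies, adding B. So (ACD)⁺ = {ABCD}.
This closure contains every attribute of T2, so T1 ∩ T2 → T2. The join is lossless.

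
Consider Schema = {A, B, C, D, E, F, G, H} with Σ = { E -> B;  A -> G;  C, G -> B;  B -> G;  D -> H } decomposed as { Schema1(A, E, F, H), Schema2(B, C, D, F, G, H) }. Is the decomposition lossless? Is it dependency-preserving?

lossy and not dependency-preserving

Lossless test: (F, H)⁺ = {F, H}, which is a superkey of neither fragment — lossy.
Dependency preservation: the restricted closure of {E} across the fragments never reaches {B}, so E → B cannot be enforced without a join — not preserved.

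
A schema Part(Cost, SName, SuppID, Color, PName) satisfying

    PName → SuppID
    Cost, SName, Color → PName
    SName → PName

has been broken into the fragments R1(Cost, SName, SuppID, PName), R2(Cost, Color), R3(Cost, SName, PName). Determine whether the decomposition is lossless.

No

Chase test. Columns are Cost, SName, SuppID, Color, PName; row i has aⱼ where attribute j ∈ Ri, else bᵢⱼ.
Initial tableau (one row per fragment):
  row 1: a1 a2 a3 b14 a5
  row 2: a1 b22 b23 a4 b25
  row 3: a1 a2 b33 b34 a5
Rows 1 and 3 agree on PName; apply PName→SuppID and equate their SuppID entries.
No row becomes fully distinguished — the join is lossy.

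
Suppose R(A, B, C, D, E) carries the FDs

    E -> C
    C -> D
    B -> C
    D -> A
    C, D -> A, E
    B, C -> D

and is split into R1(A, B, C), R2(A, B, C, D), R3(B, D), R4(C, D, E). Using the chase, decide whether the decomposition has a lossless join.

Chase test. Columns are A, B, C, D, E; row i has aⱼ where attribute j ∈ Ri, else bᵢⱼ.
Initial tableau (one row per fragment):
  row 1: a1 a2 a3 b14 b15
  row 2: a1 a2 a3 a4 b25
  row 3: b31 a2 b33 a4 b35
  row 4: b41 b42 a3 a4 a5
Rows 1 and 2 agree on C; apply C→D and equate their D entries.
Rows 1 and 3 agree on B; apply B→C and equate their C entries.
Rows 1 and 3 agree on D; apply D→A and equate their A entries.
Rows 1 and 4 agree on D; apply D→A and equate their A entries.
Rows 1 and 2 agree on C, D; apply C, D→A, E and equate their A, E entries.
Rows 1 and 3 agree on C, D; apply C, D→A, E and equate their A, E entries.
Rows 1 and 4 agree on C, D; apply C, D→A, E and equate their A, E entries.
Row 1 is now all distinguished symbols — the join is lossless.

Yes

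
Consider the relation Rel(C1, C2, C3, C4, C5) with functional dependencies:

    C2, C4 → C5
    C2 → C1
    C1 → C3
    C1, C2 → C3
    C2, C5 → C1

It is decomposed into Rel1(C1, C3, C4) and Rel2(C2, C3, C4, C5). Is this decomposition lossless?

No

Common attributes: Rel1 ∩ Rel2 = {C3, C4}.
No dependency enlarges {C3, C4}, so (C3, C4)⁺ = {C3, C4}.
The closure contains neither all of Rel1 = {C1, C3, C4} nor all of Rel2 = {C2, C3, C4, C5}, so the common attributes are not a superkey of either fragment. The join is lossy.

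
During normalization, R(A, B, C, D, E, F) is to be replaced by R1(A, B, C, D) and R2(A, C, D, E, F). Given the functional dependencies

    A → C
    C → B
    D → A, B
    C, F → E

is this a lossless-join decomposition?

Common attributes: R1 ∩ R2 = {A, C, D}.
Closure of {A, C, D}: C → B applies, adding B. So (A, C, D)⁺ = {A, B, C, D}.
This closure contains every attribute of R1, so R1 ∩ R2 → R1. The join is lossless.

Yes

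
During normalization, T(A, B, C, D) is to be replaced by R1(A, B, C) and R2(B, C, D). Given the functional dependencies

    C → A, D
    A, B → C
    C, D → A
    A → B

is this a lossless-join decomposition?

Yes

Common attributes: R1 ∩ R2 = {B, C}.
Closure of {B, C}: C → A, D applies, adding A, D. So (B, C)⁺ = {A, B, C, D}.
This closure contains every attribute of R1, so R1 ∩ R2 → R1. The join is lossless.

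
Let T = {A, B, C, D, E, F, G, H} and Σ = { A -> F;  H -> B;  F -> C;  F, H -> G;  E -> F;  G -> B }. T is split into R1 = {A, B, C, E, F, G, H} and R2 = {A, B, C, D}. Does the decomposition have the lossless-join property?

Common attributes: R1 ∩ R2 = {A, B, C}.
Closure of {A, B, C}: A → F applies, adding F. So (A, B, C)⁺ = {A, B, C, F}.
The closure contains neither all of R1 = {A, B, C, E, F, G, H} nor all of R2 = {A, B, C, D}, so the common attributes are not a superkey of either fragment. The join is lossy.

No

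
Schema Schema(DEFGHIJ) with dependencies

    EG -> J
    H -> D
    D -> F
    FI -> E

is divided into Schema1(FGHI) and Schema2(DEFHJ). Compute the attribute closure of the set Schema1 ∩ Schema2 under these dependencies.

DFH

Schema1 ∩ Schema2 = {FH}.
H → D applies, adding D
Closure: {DFH}.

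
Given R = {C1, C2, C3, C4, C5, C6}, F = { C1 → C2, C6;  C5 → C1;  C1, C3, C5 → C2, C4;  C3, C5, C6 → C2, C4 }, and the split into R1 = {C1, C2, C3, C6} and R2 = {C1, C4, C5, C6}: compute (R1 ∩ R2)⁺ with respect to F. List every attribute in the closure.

R1 ∩ R2 = {C1, C6}.
C1 → C2, C6 applies, adding C2
Closure: {C1, C2, C6}.

C1, C2, C6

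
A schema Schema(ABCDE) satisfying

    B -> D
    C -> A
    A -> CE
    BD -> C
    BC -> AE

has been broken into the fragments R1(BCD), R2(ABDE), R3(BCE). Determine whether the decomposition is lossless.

Yes

Chase test. Columns are ABCDE; row i has aⱼ where attribute j ∈ Ri, else bᵢⱼ.
Initial tableau (one row per fragment):
  row 1: b11 a2 a3 a4 b15
  row 2: a1 a2 b23 a4 a5
  row 3: b31 a2 a3 b34 a5
Rows 1 and 3 agree on B; apply B→D and equate their D entries.
Rows 1 and 3 agree on C; apply C→A and equate their A entries.
Rows 1 and 3 agree on A; apply A→CE and equate their CE entries.
Rows 1 and 2 agree on BD; apply BD→C and equate their C entries.
Rows 1 and 2 agree on BC; apply BC→AE and equate their AE entries.
Row 1 is now all distinguished symbols — the join is lossless.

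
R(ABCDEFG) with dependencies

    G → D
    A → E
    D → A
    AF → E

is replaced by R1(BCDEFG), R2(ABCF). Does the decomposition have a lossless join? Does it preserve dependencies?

Lossless test: (BCF)⁺ = {BCF}, which is a superkey of neither fragment — lossy.
Dependency preservation: the restricted closure of {A} across the fragments never reaches {E}, so A → E cannot be enforced without a join — not preserved.

lossy and not dependency-preserving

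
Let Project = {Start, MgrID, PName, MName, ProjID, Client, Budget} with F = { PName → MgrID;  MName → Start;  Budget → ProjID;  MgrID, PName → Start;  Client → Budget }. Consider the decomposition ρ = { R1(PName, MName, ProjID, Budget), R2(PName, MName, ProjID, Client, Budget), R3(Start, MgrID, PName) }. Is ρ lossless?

Yes

Chase test. Columns are Start, MgrID, PName, MName, ProjID, Client, Budget; row i has aⱼ where attribute j ∈ Ri, else bᵢⱼ.
Initial tableau (one row per fragment):
  row 1: b11 b12 a3 a4 a5 b16 a7
  row 2: b21 b22 a3 a4 a5 a6 a7
  row 3: a1 a2 a3 b34 b35 b36 b37
Rows 1 and 2 agree on PName; apply PName→MgrID and equate their MgrID entries.
Rows 1 and 3 agree on PName; apply PName→MgrID and equate their MgrID entries.
Rows 1 and 2 agree on MName; apply MName→Start and equate their Start entries.
Rows 1 and 3 agree on MgrID, PName; apply MgrID, PName→Start and equate their Start entries.
Row 2 is now all distinguished symbols — the join is lossless.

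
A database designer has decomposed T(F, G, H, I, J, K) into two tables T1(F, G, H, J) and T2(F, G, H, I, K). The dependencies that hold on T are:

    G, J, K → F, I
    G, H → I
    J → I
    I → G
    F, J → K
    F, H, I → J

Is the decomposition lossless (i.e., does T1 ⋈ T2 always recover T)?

Common attributes: T1 ∩ T2 = {F, G, H}.
Closure of {F, G, H}: G, H → I applies, adding I; F, H, I → J applies, adding J; F, J → K applies, adding K. So (F, G, H)⁺ = {F, G, H, I, J, K}.
This closure contains every attribute of T1, so T1 ∩ T2 → T1. The join is lossless.

Yes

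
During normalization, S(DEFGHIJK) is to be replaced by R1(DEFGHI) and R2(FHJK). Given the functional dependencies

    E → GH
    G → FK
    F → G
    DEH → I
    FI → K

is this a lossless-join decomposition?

Common attributes: R1 ∩ R2 = {FH}.
Closure of {FH}: F → G applies, adding G; G → FK applies, adding K. So (FH)⁺ = {FGHK}.
The closure contains neither all of R1 = {DEFGHI} nor all of R2 = {FHJK}, so the common attributes are not a superkey of either fragment. The join is lossy.

No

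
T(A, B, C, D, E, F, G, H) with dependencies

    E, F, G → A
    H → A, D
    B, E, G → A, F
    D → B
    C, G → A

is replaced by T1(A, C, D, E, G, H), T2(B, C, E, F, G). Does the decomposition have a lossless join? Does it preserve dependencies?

Lossless test: (C, E, G)⁺ = {A, C, E, G}, which is a superkey of neither fragment — lossy.
Dependency preservation: the restricted closure of {E, F, G} across the fragments never reaches {A}, so E, F, G → A cannot be enforced without a join — not preserved.

lossy and not dependency-preserving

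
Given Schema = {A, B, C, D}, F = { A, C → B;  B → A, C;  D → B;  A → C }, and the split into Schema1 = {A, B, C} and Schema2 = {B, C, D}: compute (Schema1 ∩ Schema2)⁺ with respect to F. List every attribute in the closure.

A, B, C

Schema1 ∩ Schema2 = {B, C}.
B → A, C applies, adding A
Closure: {A, B, C}.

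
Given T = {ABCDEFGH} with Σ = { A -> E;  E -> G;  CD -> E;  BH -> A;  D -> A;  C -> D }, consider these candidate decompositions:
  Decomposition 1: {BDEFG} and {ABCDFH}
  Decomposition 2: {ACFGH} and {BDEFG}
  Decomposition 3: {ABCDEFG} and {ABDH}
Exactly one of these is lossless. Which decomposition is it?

Decomposition 1

Decomposition 1: common = {BDF}, closure = {ABDEFG} → lossless.
Decomposition 2: common = {FG}, closure = {FG} → lossy.
Decomposition 3: common = {ABD}, closure = {ABDEG} → lossy.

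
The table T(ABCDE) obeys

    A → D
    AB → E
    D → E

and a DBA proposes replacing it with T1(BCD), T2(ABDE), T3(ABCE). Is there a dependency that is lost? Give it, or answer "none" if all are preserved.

none

A → D lies within T2.
AB → E lies within T2.
D → E lies within T2.
Every dependency is enforceable on the fragments, so the decomposition is dependency-preserving.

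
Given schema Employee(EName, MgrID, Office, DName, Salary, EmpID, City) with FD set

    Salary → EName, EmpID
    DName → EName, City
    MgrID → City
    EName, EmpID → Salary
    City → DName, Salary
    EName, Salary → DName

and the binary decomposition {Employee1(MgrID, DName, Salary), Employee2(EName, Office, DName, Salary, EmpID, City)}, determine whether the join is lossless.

No

Common attributes: Employee1 ∩ Employee2 = {DName, Salary}.
Closure of {DName, Salary}: Salary → EName, EmpID applies, adding EName, EmpID; DName → EName, City applies, adding City. So (DName, Salary)⁺ = {EName, DName, Salary, EmpID, City}.
The closure contains neither all of Employee1 = {MgrID, DName, Salary} nor all of Employee2 = {EName, Office, DName, Salary, EmpID, City}, so the common attributes are not a superkey of either fragment. The join is lossy.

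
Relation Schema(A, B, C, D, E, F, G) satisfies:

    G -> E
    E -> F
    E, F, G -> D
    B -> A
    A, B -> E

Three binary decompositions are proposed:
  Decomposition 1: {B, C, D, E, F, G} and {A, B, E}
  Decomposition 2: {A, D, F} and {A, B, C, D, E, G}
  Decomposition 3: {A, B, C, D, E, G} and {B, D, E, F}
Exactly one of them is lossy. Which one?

Decomposition 1: common = {B, E}, closure = {A, B, E, F} → lossless.
Decomposition 2: common = {A, D}, closure = {A, D} → lossy.
Decomposition 3: common = {B, D, E}, closure = {A, B, D, E, F} → lossless.

Decomposition 2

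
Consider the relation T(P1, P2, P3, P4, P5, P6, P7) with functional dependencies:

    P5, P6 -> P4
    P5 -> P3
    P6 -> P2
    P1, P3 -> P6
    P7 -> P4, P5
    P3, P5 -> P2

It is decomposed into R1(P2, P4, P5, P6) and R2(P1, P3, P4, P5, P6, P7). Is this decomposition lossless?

Common attributes: R1 ∩ R2 = {P4, P5, P6}.
Closure of {P4, P5, P6}: P5 → P3 applies, adding P3; P6 → P2 applies, adding P2. So (P4, P5, P6)⁺ = {P2, P3, P4, P5, P6}.
This closure contains every attribute of R1, so R1 ∩ R2 → R1. The join is lossless.

Yes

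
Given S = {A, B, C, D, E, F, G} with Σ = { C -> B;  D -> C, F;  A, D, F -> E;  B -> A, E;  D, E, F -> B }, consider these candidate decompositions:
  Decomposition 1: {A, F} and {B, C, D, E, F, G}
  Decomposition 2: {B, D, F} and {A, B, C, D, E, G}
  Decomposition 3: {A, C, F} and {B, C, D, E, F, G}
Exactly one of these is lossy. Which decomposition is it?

Decomposition 1

Decomposition 1: common = {F}, closure = {F} → lossy.
Decomposition 2: common = {B, D}, closure = {A, B, C, D, E, F} → lossless.
Decomposition 3: common = {C, F}, closure = {A, B, C, E, F} → lossless.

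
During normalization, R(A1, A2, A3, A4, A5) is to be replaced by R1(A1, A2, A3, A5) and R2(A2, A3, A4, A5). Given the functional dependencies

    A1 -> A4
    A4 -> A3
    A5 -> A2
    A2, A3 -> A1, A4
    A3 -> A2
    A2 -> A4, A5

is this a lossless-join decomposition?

Yes

Common attributes: R1 ∩ R2 = {A2, A3, A5}.
Closure of {A2, A3, A5}: A2, A3 → A1, A4 applies, adding A1, A4. So (A2, A3, A5)⁺ = {A1, A2, A3, A4, A5}.
This closure contains every attribute of R1, so R1 ∩ R2 → R1. The join is lossless.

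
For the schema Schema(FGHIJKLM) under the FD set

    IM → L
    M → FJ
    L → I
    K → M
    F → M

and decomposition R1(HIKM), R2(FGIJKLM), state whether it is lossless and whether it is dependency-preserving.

Lossless test: (IKM)⁺ = {FIJKLM}, which is a superkey of neither fragment — lossy.
Dependency preservation: every FD's attributes lie within a single fragment, so each can be enforced locally — preserved.

lossy but dependency-preserving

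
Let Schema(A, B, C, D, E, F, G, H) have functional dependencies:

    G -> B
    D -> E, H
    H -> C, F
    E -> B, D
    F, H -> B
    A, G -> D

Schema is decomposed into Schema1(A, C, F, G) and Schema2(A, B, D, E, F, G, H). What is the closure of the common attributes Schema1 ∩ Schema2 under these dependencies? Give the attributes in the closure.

A, B, C, D, E, F, G, H

Schema1 ∩ Schema2 = {A, F, G}.
G → B applies, adding B
A, G → D applies, adding D
D → E, H applies, adding E, H
H → C, F applies, adding C
Closure: {A, B, C, D, E, F, G, H}.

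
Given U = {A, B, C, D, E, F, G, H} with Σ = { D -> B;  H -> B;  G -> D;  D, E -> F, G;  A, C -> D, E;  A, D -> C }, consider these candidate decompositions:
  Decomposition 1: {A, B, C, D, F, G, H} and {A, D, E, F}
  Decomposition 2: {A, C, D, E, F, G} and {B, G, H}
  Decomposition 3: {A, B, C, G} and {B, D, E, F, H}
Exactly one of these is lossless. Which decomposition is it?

Decomposition 1

Decomposition 1: common = {A, D, F}, closure = {A, B, C, D, E, F, G} → lossless.
Decomposition 2: common = {G}, closure = {B, D, G} → lossy.
Decomposition 3: common = {B}, closure = {B} → lossy.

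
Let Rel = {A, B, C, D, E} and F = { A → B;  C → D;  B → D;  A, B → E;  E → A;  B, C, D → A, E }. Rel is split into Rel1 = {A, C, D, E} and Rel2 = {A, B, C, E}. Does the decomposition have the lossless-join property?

Common attributes: Rel1 ∩ Rel2 = {A, C, E}.
Closure of {A, C, E}: A → B applies, adding B; C → D applies, adding D. So (A, C, E)⁺ = {A, B, C, D, E}.
This closure contains every attribute of Rel1, so Rel1 ∩ Rel2 → Rel1. The join is lossless.

Yes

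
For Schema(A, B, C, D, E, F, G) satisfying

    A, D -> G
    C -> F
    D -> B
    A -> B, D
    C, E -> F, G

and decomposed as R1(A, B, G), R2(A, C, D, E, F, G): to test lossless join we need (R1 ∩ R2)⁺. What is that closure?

R1 ∩ R2 = {A, G}.
A → B, D applies, adding B, D
Closure: {A, B, D, G}.

A, B, D, G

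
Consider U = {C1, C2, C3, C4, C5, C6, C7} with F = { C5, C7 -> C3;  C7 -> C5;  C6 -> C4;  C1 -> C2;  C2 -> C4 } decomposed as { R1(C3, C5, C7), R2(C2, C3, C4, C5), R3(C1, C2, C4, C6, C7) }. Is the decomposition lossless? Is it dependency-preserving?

lossless and dependency-preserving

Lossless test (chase): Rows 1 and 3 agree on C7; apply C7→C5 and equate their C5 entries. Rows 1 and 3 agree on C5, C7; apply C5, C7→C3 and equate their C3 entries. Row 3 is now all distinguished symbols — the join is lossless.
Dependency preservation: every FD's attributes lie within a single fragment, so each can be enforced locally — preserved.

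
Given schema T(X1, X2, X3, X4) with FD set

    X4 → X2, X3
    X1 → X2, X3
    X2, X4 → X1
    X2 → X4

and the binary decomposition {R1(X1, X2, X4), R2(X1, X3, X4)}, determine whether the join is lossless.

Yes

Common attributes: R1 ∩ R2 = {X1, X4}.
Closure of {X1, X4}: X4 → X2, X3 applies, adding X2, X3. So (X1, X4)⁺ = {X1, X2, X3, X4}.
This closure contains every attribute of R1, so R1 ∩ R2 → R1. The join is lossless.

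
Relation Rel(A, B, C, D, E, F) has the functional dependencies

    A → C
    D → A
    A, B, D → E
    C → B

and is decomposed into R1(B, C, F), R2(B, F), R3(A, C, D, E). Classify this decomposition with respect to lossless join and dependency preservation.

lossy but dependency-preserving

Lossless test (chase): Rows 1 and 3 agree on C; apply C→B and equate their B entries. No row becomes fully distinguished — the join is lossy.
Dependency preservation: A, B, D → E is not contained in any single fragment, but the restricted closure of its left-hand side across the fragments still reaches the right-hand side; the remaining FDs each lie inside some fragment. All dependencies are preserved.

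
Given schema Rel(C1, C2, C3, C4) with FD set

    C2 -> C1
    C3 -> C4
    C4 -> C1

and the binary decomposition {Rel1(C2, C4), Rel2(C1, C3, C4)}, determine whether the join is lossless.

Common attributes: Rel1 ∩ Rel2 = {C4}.
Closure of {C4}: C4 → C1 applies, adding C1. So (C4)⁺ = {C1, C4}.
The closure contains neither all of Rel1 = {C2, C4} nor all of Rel2 = {C1, C3, C4}, so the common attributes are not a superkey of either fragment. The join is lossy.

No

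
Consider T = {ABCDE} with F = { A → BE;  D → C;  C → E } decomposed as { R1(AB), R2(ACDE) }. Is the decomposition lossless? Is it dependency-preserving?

lossless and dependency-preserving

Lossless test: (A)⁺ = {ABE}, which contains all of one fragment — lossless.
Dependency preservation: A → BE is not contained in any single fragment, but the restricted closure of its left-hand side across the fragments still reaches the right-hand side; the remaining FDs each lie inside some fragment. All dependencies are preserved.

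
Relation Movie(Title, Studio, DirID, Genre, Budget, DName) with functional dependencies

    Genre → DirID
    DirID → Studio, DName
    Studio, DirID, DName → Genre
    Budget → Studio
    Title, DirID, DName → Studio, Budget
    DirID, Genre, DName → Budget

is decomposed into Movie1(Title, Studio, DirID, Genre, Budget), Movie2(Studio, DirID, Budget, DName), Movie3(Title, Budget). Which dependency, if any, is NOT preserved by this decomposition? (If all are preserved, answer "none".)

Genre → DirID lies within Movie1.
DirID → Studio, DName lies within Movie2.
Studio, DirID, DName → Genre: restricted closure across fragments reaches Genre.
Budget → Studio lies within Movie1.
Title, DirID, DName → Studio, Budget: restricted closure across fragments reaches Studio, Budget.
DirID, Genre, DName → Budget: restricted closure across fragments reaches Budget.
Every dependency is enforceable on the fragments, so the decomposition is dependency-preserving.

none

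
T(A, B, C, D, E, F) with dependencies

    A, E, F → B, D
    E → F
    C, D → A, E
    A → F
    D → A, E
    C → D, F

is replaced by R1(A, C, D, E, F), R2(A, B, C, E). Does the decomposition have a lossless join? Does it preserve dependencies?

Lossless test: (A, C, E)⁺ = {A, B, C, D, E, F}, which contains all of one fragment — lossless.
Dependency preservation: A, E, F → B, D is not contained in any single fragment, but the restricted closure of its left-hand side across the fragments still reaches the right-hand side; the remaining FDs each lie inside some fragment. All dependencies are preserved.

lossless and dependency-preserving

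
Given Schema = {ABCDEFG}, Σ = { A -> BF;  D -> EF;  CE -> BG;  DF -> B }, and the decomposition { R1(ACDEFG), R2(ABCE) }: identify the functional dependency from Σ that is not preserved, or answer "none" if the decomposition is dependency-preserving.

DF -> B

Check DF → B: no single fragment contains all of {BDF}, and the restricted closure of {DF} across the fragments never reaches {B}.
A → BF is preserved.
D → EF is preserved.
CE → BG is preserved.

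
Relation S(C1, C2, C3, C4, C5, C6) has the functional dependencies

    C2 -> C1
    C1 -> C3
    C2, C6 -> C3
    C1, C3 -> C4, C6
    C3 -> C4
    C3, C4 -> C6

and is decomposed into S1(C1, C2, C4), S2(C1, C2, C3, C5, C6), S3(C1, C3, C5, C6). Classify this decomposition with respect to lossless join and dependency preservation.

Lossless test (chase): Rows 1 and 2 agree on C1; apply C1→C3 and equate their C3 entries. Rows 1 and 2 agree on C1, C3; apply C1, C3→C4, C6 and equate their C4, C6 entries. Rows 1 and 3 agree on C1, C3; apply C1, C3→C4, C6 and equate their C4, C6 entries. Row 2 is now all distinguished symbols — the join is lossless.
Dependency preservation: the restricted closure of {C3} across the fragments never reaches {C4}, so C3 → C4 cannot be enforced without a join — not preserved.

lossless but not dependency-preserving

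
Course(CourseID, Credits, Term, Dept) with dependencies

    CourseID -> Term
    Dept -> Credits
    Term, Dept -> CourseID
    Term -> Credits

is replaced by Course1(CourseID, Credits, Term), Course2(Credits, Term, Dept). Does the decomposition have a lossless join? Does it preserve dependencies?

lossy and not dependency-preserving

Lossless test: (Credits, Term)⁺ = {Credits, Term}, which is a superkey of neither fragment — lossy.
Dependency preservation: the restricted closure of {Term, Dept} across the fragments never reaches {CourseID}, so Term, Dept → CourseID cannot be enforced without a join — not preserved.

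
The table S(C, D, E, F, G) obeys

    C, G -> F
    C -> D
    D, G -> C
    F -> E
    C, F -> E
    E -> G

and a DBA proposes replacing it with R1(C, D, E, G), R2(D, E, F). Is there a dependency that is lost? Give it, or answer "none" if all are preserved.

C, G → F: restricted closure across fragments reaches F.
C → D lies within R1.
D, G → C lies within R1.
F → E lies within R2.
C, F → E: restricted closure across fragments reaches E.
E → G lies within R1.
Every dependency is enforceable on the fragments, so the decomposition is dependency-preserving.

none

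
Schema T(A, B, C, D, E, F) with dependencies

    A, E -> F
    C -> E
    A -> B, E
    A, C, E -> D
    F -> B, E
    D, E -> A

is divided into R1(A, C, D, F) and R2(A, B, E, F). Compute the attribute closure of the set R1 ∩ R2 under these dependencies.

R1 ∩ R2 = {A, F}.
A → B, E applies, adding B, E
Closure: {A, B, E, F}.

A, B, E, F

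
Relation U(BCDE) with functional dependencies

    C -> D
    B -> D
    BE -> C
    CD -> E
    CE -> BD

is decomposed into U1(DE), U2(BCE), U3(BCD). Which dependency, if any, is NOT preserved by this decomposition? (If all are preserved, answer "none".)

C → D lies within U3.
B → D lies within U3.
BE → C lies within U2.
CD → E: restricted closure across fragments reaches E.
CE → BD: restricted closure across fragments reaches BD.
Every dependency is enforceable on the fragments, so the decomposition is dependency-preserving.

none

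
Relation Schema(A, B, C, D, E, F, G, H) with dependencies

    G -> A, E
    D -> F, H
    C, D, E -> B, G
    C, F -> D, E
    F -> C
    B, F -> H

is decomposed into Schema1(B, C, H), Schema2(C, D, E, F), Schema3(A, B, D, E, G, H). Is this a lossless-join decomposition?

Yes

Chase test. Columns are A, B, C, D, E, F, G, H; row i has aⱼ where attribute j ∈ Schemai, else bᵢⱼ.
Initial tableau (one row per fragment):
  row 1: b11 a2 a3 b14 b15 b16 b17 a8
  row 2: b21 b22 a3 a4 a5 a6 b27 b28
  row 3: a1 a2 b33 a4 a5 b36 a7 a8
Rows 2 and 3 agree on D; apply D→F, H and equate their F, H entries.
Rows 2 and 3 agree on F; apply F→C and equate their C entries.
Rows 2 and 3 agree on C, D, E; apply C, D, E→B, G and equate their B, G entries.
Rows 2 and 3 agree on G; apply G→A, E and equate their A, E entries.
Row 2 is now all distinguished symbols — the join is lossless.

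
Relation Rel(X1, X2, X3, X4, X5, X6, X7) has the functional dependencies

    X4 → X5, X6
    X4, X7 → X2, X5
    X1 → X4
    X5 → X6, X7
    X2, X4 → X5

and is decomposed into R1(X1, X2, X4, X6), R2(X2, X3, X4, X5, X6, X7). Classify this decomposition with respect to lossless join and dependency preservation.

lossy but dependency-preserving

Lossless test: (X2, X4, X6)⁺ = {X2, X4, X5, X6, X7}, which is a superkey of neither fragment — lossy.
Dependency preservation: every FD's attributes lie within a single fragment, so each can be enforced locally — preserved.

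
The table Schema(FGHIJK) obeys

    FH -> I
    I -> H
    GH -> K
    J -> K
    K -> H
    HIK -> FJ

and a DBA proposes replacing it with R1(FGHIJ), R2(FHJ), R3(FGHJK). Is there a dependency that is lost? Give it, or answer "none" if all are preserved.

HIK -> FJ

Check HIK → FJ: no single fragment contains all of {FHIJK}, and the restricted closure of {HIK} across the fragments never reaches {FJ}.
FH → I is preserved.
I → H is preserved.
GH → K is preserved.
J → K is preserved.
K → H is preserved.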